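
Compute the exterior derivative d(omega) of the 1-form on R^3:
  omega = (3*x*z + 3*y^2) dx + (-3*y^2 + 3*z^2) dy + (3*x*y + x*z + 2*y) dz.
d(omega) = (-6*y) dx ∧ dy + (-3*x + 3*y + z) dx ∧ dz + (3*x - 6*z + 2) dy ∧ dz

For a 1-form omega = sum_i f_i dx_i, the exterior derivative is
  d(omega) = sum_{i < j} (∂f_j/∂x_i - ∂f_i/∂x_j) dx_i ∧ dx_j.
  coefficient of dx ∧ dy: ∂f_2/∂x - ∂f_1/∂y = ∂(-3*y^2 + 3*z^2)/∂x - ∂(3*x*z + 3*y^2)/∂y = -6*y
  coefficient of dx ∧ dz: ∂f_3/∂x - ∂f_1/∂z = ∂(3*x*y + x*z + 2*y)/∂x - ∂(3*x*z + 3*y^2)/∂z = -3*x + 3*y + z
  coefficient of dy ∧ dz: ∂f_3/∂y - ∂f_2/∂z = ∂(3*x*y + x*z + 2*y)/∂y - ∂(-3*y^2 + 3*z^2)/∂z = 3*x - 6*z + 2
Assembling: d(omega) = (-6*y) dx ∧ dy + (-3*x + 3*y + z) dx ∧ dz + (3*x - 6*z + 2) dy ∧ dz.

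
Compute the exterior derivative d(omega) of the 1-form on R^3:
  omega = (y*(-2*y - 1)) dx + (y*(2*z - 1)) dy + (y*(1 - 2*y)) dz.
d(omega) = (4*y + 1) dx ∧ dy + (1 - 6*y) dy ∧ dz

For a 1-form omega = sum_i f_i dx_i, the exterior derivative is
  d(omega) = sum_{i < j} (∂f_j/∂x_i - ∂f_i/∂x_j) dx_i ∧ dx_j.
  coefficient of dx ∧ dy: ∂f_2/∂x - ∂f_1/∂y = ∂(y*(2*z - 1))/∂x - ∂(y*(-2*y - 1))/∂y = 4*y + 1
  coefficient of dy ∧ dz: ∂f_3/∂y - ∂f_2/∂z = ∂(y*(1 - 2*y))/∂y - ∂(y*(2*z - 1))/∂z = 1 - 6*y
Assembling: d(omega) = (4*y + 1) dx ∧ dy + (1 - 6*y) dy ∧ dz.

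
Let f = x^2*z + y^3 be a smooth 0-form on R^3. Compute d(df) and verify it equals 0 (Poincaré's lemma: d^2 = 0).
d(df) = 0

Step 1: df = sum_i (∂f/∂x_i) dx_i = (2*x*z) dx + (3*y^2) dy + (x^2) dz.
Step 2: Apply d again. Using the 1-form formula, the coefficient of dx ∧ dy in d(df) is ∂^2 f/∂x ∂y - ∂^2 f/∂y ∂x = (0) - (0) = 0 (equality of mixed partials for smooth f).
Similarly for dx ∧ dz and dy ∧ dz — all coefficients vanish. So d(df) = 0.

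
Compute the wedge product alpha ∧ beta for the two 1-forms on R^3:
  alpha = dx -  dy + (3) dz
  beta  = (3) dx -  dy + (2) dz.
alpha ∧ beta = (2) dx ∧ dy + (-7) dx ∧ dz + (1) dy ∧ dz

Distribute the wedge, using dx_i ∧ dx_j = -dx_j ∧ dx_i and dx_i ∧ dx_i = 0. For each pair (i, j) with i < j, the coefficient of dx_i ∧ dx_j in alpha ∧ beta is (alpha_i * beta_j - alpha_j * beta_i). Collecting: alpha ∧ beta = (2) dx ∧ dy + (-7) dx ∧ dz + (1) dy ∧ dz.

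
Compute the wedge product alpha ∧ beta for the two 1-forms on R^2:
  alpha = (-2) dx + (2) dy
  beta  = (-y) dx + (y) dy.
alpha ∧ beta = 0

Distribute the wedge, using dx_i ∧ dx_j = -dx_j ∧ dx_i and dx_i ∧ dx_i = 0. For each pair (i, j) with i < j, the coefficient of dx_i ∧ dx_j in alpha ∧ beta is (alpha_i * beta_j - alpha_j * beta_i). Collecting: alpha ∧ beta = 0.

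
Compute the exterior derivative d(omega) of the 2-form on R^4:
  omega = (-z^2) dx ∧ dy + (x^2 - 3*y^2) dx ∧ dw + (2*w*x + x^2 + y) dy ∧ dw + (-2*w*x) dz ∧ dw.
d(omega) = (-2*z) dx ∧ dy ∧ dz + (2*w + 2*x + 6*y) dx ∧ dy ∧ dw + (-2*w) dx ∧ dz ∧ dw

For a 2-form omega = sum_{i<j} g_{ij} dx_i ∧ dx_j, the exterior derivative is
  d(omega) = sum_{i<j} d(g_{ij}) ∧ dx_i ∧ dx_j = sum_{i<j, k} (∂g_{ij}/∂x_k) dx_k ∧ dx_i ∧ dx_j.
Expand each term, using dx_k ∧ dx_i ∧ dx_j = sgn(permutation) dx_{(a)} ∧ dx_{(b)} ∧ dx_{(c)} with (a < b < c) sorted:
  d(-z^2) includes (∂/∂z)(-z^2) dz = (-2*z) dz, which multiplied by dx ∧ dy gives (-2*z) dx ∧ dy ∧ dz
  d(x^2 - 3*y^2) includes (∂/∂y)(x^2 - 3*y^2) dy = (-6*y) dy, which multiplied by dx ∧ dw gives (6*y) dx ∧ dy ∧ dw
  d(2*w*x + x^2 + y) includes (∂/∂x)(2*w*x + x^2 + y) dx = (2*w + 2*x) dx, which multiplied by dy ∧ dw gives (2*w + 2*x) dx ∧ dy ∧ dw
  d(-2*w*x) includes (∂/∂x)(-2*w*x) dx = (-2*w) dx, which multiplied by dz ∧ dw gives (-2*w) dx ∧ dz ∧ dw
Collecting like 3-forms: d(omega) = (-2*z) dx ∧ dy ∧ dz + (2*w + 2*x + 6*y) dx ∧ dy ∧ dw + (-2*w) dx ∧ dz ∧ dw.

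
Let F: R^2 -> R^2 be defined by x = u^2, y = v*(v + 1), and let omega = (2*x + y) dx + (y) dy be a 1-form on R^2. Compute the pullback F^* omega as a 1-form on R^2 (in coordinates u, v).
F^* omega = (2*u*(2*u^2 + v^2 + v)) du + (v*(2*v^2 + 3*v + 1)) dv

Using F^*(f dg) = (f ∘ F) d(g ∘ F), substitute each coordinate x_i by F_i(u, v) in f_i, and replace dx_i by d F_i = (∂F_i/∂u) du + (∂F_i/∂v) dv.
  For the x component: f_1(F) = 2*u^2 + v^2 + v; d F_1 = (2*u) du + (0) dv
  For the y component: f_2(F) = v*(v + 1); d F_2 = (0) du + (2*v + 1) dv
Combining and collecting du, dv coefficients:
  coeff of du: 2*u*(2*u^2 + v^2 + v)
  coeff of dv: v*(2*v^2 + 3*v + 1)
F^* omega = (2*u*(2*u^2 + v^2 + v)) du + (v*(2*v^2 + 3*v + 1)) dv.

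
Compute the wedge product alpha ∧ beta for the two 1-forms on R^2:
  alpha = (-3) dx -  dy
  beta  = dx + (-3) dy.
alpha ∧ beta = (10) dx ∧ dy

Distribute the wedge, using dx_i ∧ dx_j = -dx_j ∧ dx_i and dx_i ∧ dx_i = 0. For each pair (i, j) with i < j, the coefficient of dx_i ∧ dx_j in alpha ∧ beta is (alpha_i * beta_j - alpha_j * beta_i). Collecting: alpha ∧ beta = (10) dx ∧ dy.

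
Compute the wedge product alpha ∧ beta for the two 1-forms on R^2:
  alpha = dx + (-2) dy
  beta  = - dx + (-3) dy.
alpha ∧ beta = (-5) dx ∧ dy

Distribute the wedge, using dx_i ∧ dx_j = -dx_j ∧ dx_i and dx_i ∧ dx_i = 0. For each pair (i, j) with i < j, the coefficient of dx_i ∧ dx_j in alpha ∧ beta is (alpha_i * beta_j - alpha_j * beta_i). Collecting: alpha ∧ beta = (-5) dx ∧ dy.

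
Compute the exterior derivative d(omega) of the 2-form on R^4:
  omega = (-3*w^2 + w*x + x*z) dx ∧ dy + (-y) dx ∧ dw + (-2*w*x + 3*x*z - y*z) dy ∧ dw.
d(omega) = (x) dx ∧ dy ∧ dz + (-8*w + x + 3*z + 1) dx ∧ dy ∧ dw + (-3*x + y) dy ∧ dz ∧ dw

For a 2-form omega = sum_{i<j} g_{ij} dx_i ∧ dx_j, the exterior derivative is
  d(omega) = sum_{i<j} d(g_{ij}) ∧ dx_i ∧ dx_j = sum_{i<j, k} (∂g_{ij}/∂x_k) dx_k ∧ dx_i ∧ dx_j.
Expand each term, using dx_k ∧ dx_i ∧ dx_j = sgn(permutation) dx_{(a)} ∧ dx_{(b)} ∧ dx_{(c)} with (a < b < c) sorted:
  d(-3*w^2 + w*x + x*z) includes (∂/∂z)(-3*w^2 + w*x + x*z) dz = (x) dz, which multiplied by dx ∧ dy gives (x) dx ∧ dy ∧ dz
  d(-3*w^2 + w*x + x*z) includes (∂/∂w)(-3*w^2 + w*x + x*z) dw = (-6*w + x) dw, which multiplied by dx ∧ dy gives (-6*w + x) dx ∧ dy ∧ dw
  d(-y) includes (∂/∂y)(-y) dy = (-1) dy, which multiplied by dx ∧ dw gives (1) dx ∧ dy ∧ dw
  d(-2*w*x + 3*x*z - y*z) includes (∂/∂x)(-2*w*x + 3*x*z - y*z) dx = (-2*w + 3*z) dx, which multiplied by dy ∧ dw gives (-2*w + 3*z) dx ∧ dy ∧ dw
  d(-2*w*x + 3*x*z - y*z) includes (∂/∂z)(-2*w*x + 3*x*z - y*z) dz = (3*x - y) dz, which multiplied by dy ∧ dw gives (-3*x + y) dy ∧ dz ∧ dw
Collecting like 3-forms: d(omega) = (x) dx ∧ dy ∧ dz + (-8*w + x + 3*z + 1) dx ∧ dy ∧ dw + (-3*x + y) dy ∧ dz ∧ dw.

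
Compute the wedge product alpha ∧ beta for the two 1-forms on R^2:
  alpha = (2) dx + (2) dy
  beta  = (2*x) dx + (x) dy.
alpha ∧ beta = (-2*x) dx ∧ dy

Distribute the wedge, using dx_i ∧ dx_j = -dx_j ∧ dx_i and dx_i ∧ dx_i = 0. For each pair (i, j) with i < j, the coefficient of dx_i ∧ dx_j in alpha ∧ beta is (alpha_i * beta_j - alpha_j * beta_i). Collecting: alpha ∧ beta = (-2*x) dx ∧ dy.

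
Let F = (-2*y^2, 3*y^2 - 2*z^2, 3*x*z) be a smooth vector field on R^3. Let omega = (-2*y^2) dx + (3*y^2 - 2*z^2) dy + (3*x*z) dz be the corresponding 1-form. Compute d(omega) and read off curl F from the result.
d(omega) = (4*z) dy ∧ dz + (-3*z) dz ∧ dx + (4*y) dx ∧ dy; curl F = (4*z, -3*z, 4*y)

d omega = sum_{i<j} (∂f_j/∂x_i - ∂f_i/∂x_j) dx_i ∧ dx_j. Under the identification (dy ∧ dz, dz ∧ dx, dx ∧ dy) ↔ (e_x, e_y, e_z), the coefficients are exactly the components of curl F. Compute:
  ∂R/∂y - ∂Q/∂z = (0) - (-4*z) = 4*z
  ∂P/∂z - ∂R/∂x = (0) - (3*z) = -3*z
  ∂Q/∂x - ∂P/∂y = (0) - (-4*y) = 4*y.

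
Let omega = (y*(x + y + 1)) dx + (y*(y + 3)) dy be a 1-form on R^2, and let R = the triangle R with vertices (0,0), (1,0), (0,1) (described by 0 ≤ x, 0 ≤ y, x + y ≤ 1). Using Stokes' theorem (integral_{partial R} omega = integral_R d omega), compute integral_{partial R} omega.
integral_(partial R) omega = -1

Stokes: integral_partial_R omega = integral_R d omega with d omega = (∂Q/∂x - ∂P/∂y) dx ∧ dy.
  ∂Q/∂x = 0
  ∂P/∂y = x + 2*y + 1
  integrand = ∂Q/∂x - ∂P/∂y = -x - 2*y - 1.
Integrating over R: integral_0^1 integral_0^{1-x} (-x - 2*y - 1) dy dx = -1.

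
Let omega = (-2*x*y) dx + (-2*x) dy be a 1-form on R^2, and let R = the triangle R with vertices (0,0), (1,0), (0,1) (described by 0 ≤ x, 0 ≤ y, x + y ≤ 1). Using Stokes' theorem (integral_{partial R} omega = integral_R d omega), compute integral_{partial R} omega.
integral_(partial R) omega = -2/3

Stokes: integral_partial_R omega = integral_R d omega with d omega = (∂Q/∂x - ∂P/∂y) dx ∧ dy.
  ∂Q/∂x = -2
  ∂P/∂y = -2*x
  integrand = ∂Q/∂x - ∂P/∂y = 2*x - 2.
Integrating over R: integral_0^1 integral_0^{1-x} (2*x - 2) dy dx = -2/3.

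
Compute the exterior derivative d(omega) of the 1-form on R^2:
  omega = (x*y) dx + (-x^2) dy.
d(omega) = (-3*x) dx ∧ dy

For a 1-form omega = sum_i f_i dx_i, the exterior derivative is
  d(omega) = sum_{i < j} (∂f_j/∂x_i - ∂f_i/∂x_j) dx_i ∧ dx_j.
  coefficient of dx ∧ dy: ∂f_2/∂x - ∂f_1/∂y = ∂(-x^2)/∂x - ∂(x*y)/∂y = -3*x
Assembling: d(omega) = (-3*x) dx ∧ dy.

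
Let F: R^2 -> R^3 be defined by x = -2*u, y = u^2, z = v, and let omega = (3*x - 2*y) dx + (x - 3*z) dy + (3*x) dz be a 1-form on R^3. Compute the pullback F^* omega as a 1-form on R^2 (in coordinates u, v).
F^* omega = (6*u*(2 - v)) du + (-6*u) dv

Using F^*(f dg) = (f ∘ F) d(g ∘ F), substitute each coordinate x_i by F_i(u, v) in f_i, and replace dx_i by d F_i = (∂F_i/∂u) du + (∂F_i/∂v) dv.
  For the x component: f_1(F) = 2*u*(-u - 3); d F_1 = (-2) du + (0) dv
  For the y component: f_2(F) = -2*u - 3*v; d F_2 = (2*u) du + (0) dv
  For the z component: f_3(F) = -6*u; d F_3 = (0) du + (1) dv
Combining and collecting du, dv coefficients:
  coeff of du: 6*u*(2 - v)
  coeff of dv: -6*u
F^* omega = (6*u*(2 - v)) du + (-6*u) dv.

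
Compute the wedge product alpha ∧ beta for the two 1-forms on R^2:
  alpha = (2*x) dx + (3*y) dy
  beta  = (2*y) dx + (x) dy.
alpha ∧ beta = (2*x^2 - 6*y^2) dx ∧ dy

Distribute the wedge, using dx_i ∧ dx_j = -dx_j ∧ dx_i and dx_i ∧ dx_i = 0. For each pair (i, j) with i < j, the coefficient of dx_i ∧ dx_j in alpha ∧ beta is (alpha_i * beta_j - alpha_j * beta_i). Collecting: alpha ∧ beta = (2*x^2 - 6*y^2) dx ∧ dy.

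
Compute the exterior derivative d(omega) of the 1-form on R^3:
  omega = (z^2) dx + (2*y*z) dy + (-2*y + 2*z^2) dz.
d(omega) = (-2*z) dx ∧ dz + (-2*y - 2) dy ∧ dz

For a 1-form omega = sum_i f_i dx_i, the exterior derivative is
  d(omega) = sum_{i < j} (∂f_j/∂x_i - ∂f_i/∂x_j) dx_i ∧ dx_j.
  coefficient of dx ∧ dz: ∂f_3/∂x - ∂f_1/∂z = ∂(-2*y + 2*z^2)/∂x - ∂(z^2)/∂z = -2*z
  coefficient of dy ∧ dz: ∂f_3/∂y - ∂f_2/∂z = ∂(-2*y + 2*z^2)/∂y - ∂(2*y*z)/∂z = -2*y - 2
Assembling: d(omega) = (-2*z) dx ∧ dz + (-2*y - 2) dy ∧ dz.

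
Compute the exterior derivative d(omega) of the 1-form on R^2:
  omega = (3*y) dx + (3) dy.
d(omega) = (-3) dx ∧ dy

For a 1-form omega = sum_i f_i dx_i, the exterior derivative is
  d(omega) = sum_{i < j} (∂f_j/∂x_i - ∂f_i/∂x_j) dx_i ∧ dx_j.
  coefficient of dx ∧ dy: ∂f_2/∂x - ∂f_1/∂y = ∂(3)/∂x - ∂(3*y)/∂y = -3
Assembling: d(omega) = (-3) dx ∧ dy.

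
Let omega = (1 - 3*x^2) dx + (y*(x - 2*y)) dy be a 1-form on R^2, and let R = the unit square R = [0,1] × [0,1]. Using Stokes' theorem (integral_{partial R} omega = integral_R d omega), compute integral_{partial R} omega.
integral_(partial R) omega = 1/2

Stokes: integral_partial_R omega = integral_R d omega with d omega = (∂Q/∂x - ∂P/∂y) dx ∧ dy.
  ∂Q/∂x = y
  ∂P/∂y = 0
  integrand = ∂Q/∂x - ∂P/∂y = y.
Integrating over R: integral_0^1 integral_0^1 (y) dx dy = 1/2.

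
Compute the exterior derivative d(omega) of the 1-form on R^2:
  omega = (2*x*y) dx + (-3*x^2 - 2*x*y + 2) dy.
d(omega) = (-8*x - 2*y) dx ∧ dy

For a 1-form omega = sum_i f_i dx_i, the exterior derivative is
  d(omega) = sum_{i < j} (∂f_j/∂x_i - ∂f_i/∂x_j) dx_i ∧ dx_j.
  coefficient of dx ∧ dy: ∂f_2/∂x - ∂f_1/∂y = ∂(-3*x^2 - 2*x*y + 2)/∂x - ∂(2*x*y)/∂y = -8*x - 2*y
Assembling: d(omega) = (-8*x - 2*y) dx ∧ dy.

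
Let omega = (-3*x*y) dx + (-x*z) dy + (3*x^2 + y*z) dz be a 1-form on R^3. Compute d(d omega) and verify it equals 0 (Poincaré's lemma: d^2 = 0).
d(d omega) = 0

Step 1: d omega = sum_{i<j} (∂f_j/∂x_i - ∂f_i/∂x_j) dx_i ∧ dx_j:
  coeff of dx ∧ dy: 3*x - z
  coeff of dx ∧ dz: 6*x
  coeff of dy ∧ dz: x + z
Step 2: Apply d again to each 2-form coefficient. The only possible 3-form in R^3 is dx ∧ dy ∧ dz, with coefficient
  ∂(coeff of dy∧dz)/∂x - ∂(coeff of dx∧dz)/∂y + ∂(coeff of dx∧dy)/∂z
  = ∂/∂x (x + z) - ∂/∂y (6*x) + ∂/∂z (3*x - z).
Each of these terms simplifies to sums of mixed partials that cancel in pairs. The result is 0 (by equality of mixed partials for smooth functions — Schwarz / Clairaut).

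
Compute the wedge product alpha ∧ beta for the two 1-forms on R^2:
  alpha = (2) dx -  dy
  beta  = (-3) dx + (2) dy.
alpha ∧ beta = (1) dx ∧ dy

Distribute the wedge, using dx_i ∧ dx_j = -dx_j ∧ dx_i and dx_i ∧ dx_i = 0. For each pair (i, j) with i < j, the coefficient of dx_i ∧ dx_j in alpha ∧ beta is (alpha_i * beta_j - alpha_j * beta_i). Collecting: alpha ∧ beta = (1) dx ∧ dy.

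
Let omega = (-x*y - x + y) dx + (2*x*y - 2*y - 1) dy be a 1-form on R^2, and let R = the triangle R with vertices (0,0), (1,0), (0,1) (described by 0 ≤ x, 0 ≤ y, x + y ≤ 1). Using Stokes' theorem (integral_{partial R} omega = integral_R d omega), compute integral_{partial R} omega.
integral_(partial R) omega = 0

Stokes: integral_partial_R omega = integral_R d omega with d omega = (∂Q/∂x - ∂P/∂y) dx ∧ dy.
  ∂Q/∂x = 2*y
  ∂P/∂y = 1 - x
  integrand = ∂Q/∂x - ∂P/∂y = x + 2*y - 1.
Integrating over R: integral_0^1 integral_0^{1-x} (x + 2*y - 1) dy dx = 0.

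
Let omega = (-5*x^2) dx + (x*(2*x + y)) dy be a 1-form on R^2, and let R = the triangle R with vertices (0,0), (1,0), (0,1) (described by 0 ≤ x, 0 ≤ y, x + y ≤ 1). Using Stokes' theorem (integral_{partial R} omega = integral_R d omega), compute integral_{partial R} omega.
integral_(partial R) omega = 5/6

Stokes: integral_partial_R omega = integral_R d omega with d omega = (∂Q/∂x - ∂P/∂y) dx ∧ dy.
  ∂Q/∂x = 4*x + y
  ∂P/∂y = 0
  integrand = ∂Q/∂x - ∂P/∂y = 4*x + y.
Integrating over R: integral_0^1 integral_0^{1-x} (4*x + y) dy dx = 5/6.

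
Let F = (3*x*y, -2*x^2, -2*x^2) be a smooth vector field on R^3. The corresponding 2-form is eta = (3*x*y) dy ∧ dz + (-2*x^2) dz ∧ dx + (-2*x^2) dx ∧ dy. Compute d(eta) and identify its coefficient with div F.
d(eta) = (3*y) dx ∧ dy ∧ dz; div F = 3*y

For a 2-form in R^3 of the form above, applying d gives a 3-form with coefficient ∂P/∂x + ∂Q/∂y + ∂R/∂z:
  ∂P/∂x = 3*y
  ∂Q/∂y = 0
  ∂R/∂z = 0
Sum = 3*y, which is exactly div F.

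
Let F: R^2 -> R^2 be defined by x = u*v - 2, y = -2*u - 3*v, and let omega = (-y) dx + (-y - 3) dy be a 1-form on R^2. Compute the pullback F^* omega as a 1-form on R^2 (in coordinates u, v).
F^* omega = (2*u*v - 4*u + 3*v^2 - 6*v + 6) du + (2*u^2 + 3*u*v - 6*u - 9*v + 9) dv

Using F^*(f dg) = (f ∘ F) d(g ∘ F), substitute each coordinate x_i by F_i(u, v) in f_i, and replace dx_i by d F_i = (∂F_i/∂u) du + (∂F_i/∂v) dv.
  For the x component: f_1(F) = 2*u + 3*v; d F_1 = (v) du + (u) dv
  For the y component: f_2(F) = 2*u + 3*v - 3; d F_2 = (-2) du + (-3) dv
Combining and collecting du, dv coefficients:
  coeff of du: 2*u*v - 4*u + 3*v^2 - 6*v + 6
  coeff of dv: 2*u^2 + 3*u*v - 6*u - 9*v + 9
F^* omega = (2*u*v - 4*u + 3*v^2 - 6*v + 6) du + (2*u^2 + 3*u*v - 6*u - 9*v + 9) dv.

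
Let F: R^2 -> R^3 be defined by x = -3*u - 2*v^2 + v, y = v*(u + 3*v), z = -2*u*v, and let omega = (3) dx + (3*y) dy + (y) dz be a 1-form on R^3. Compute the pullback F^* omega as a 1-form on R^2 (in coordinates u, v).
F^* omega = (u*v^2 + 3*v^3 - 9) du + (u^2*v + 21*u*v^2 + 54*v^3 - 12*v + 3) dv

Using F^*(f dg) = (f ∘ F) d(g ∘ F), substitute each coordinate x_i by F_i(u, v) in f_i, and replace dx_i by d F_i = (∂F_i/∂u) du + (∂F_i/∂v) dv.
  For the x component: f_1(F) = 3; d F_1 = (-3) du + (1 - 4*v) dv
  For the y component: f_2(F) = 3*v*(u + 3*v); d F_2 = (v) du + (u + 6*v) dv
  For the z component: f_3(F) = v*(u + 3*v); d F_3 = (-2*v) du + (-2*u) dv
Combining and collecting du, dv coefficients:
  coeff of du: u*v^2 + 3*v^3 - 9
  coeff of dv: u^2*v + 21*u*v^2 + 54*v^3 - 12*v + 3
F^* omega = (u*v^2 + 3*v^3 - 9) du + (u^2*v + 21*u*v^2 + 54*v^3 - 12*v + 3) dv.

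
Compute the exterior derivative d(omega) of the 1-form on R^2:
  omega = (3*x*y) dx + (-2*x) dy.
d(omega) = (-3*x - 2) dx ∧ dy

For a 1-form omega = sum_i f_i dx_i, the exterior derivative is
  d(omega) = sum_{i < j} (∂f_j/∂x_i - ∂f_i/∂x_j) dx_i ∧ dx_j.
  coefficient of dx ∧ dy: ∂f_2/∂x - ∂f_1/∂y = ∂(-2*x)/∂x - ∂(3*x*y)/∂y = -3*x - 2
Assembling: d(omega) = (-3*x - 2) dx ∧ dy.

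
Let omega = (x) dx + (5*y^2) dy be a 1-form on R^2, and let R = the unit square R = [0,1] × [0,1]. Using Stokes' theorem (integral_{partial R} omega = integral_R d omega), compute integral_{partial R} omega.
integral_(partial R) omega = 0

Stokes: integral_partial_R omega = integral_R d omega with d omega = (∂Q/∂x - ∂P/∂y) dx ∧ dy.
  ∂Q/∂x = 0
  ∂P/∂y = 0
  integrand = ∂Q/∂x - ∂P/∂y = 0.
Integrating over R: integral_0^1 integral_0^1 (0) dx dy = 0.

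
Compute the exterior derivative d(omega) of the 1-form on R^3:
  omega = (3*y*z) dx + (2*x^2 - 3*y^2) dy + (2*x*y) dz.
d(omega) = (4*x - 3*z) dx ∧ dy + (-y) dx ∧ dz + (2*x) dy ∧ dz

For a 1-form omega = sum_i f_i dx_i, the exterior derivative is
  d(omega) = sum_{i < j} (∂f_j/∂x_i - ∂f_i/∂x_j) dx_i ∧ dx_j.
  coefficient of dx ∧ dy: ∂f_2/∂x - ∂f_1/∂y = ∂(2*x^2 - 3*y^2)/∂x - ∂(3*y*z)/∂y = 4*x - 3*z
  coefficient of dx ∧ dz: ∂f_3/∂x - ∂f_1/∂z = ∂(2*x*y)/∂x - ∂(3*y*z)/∂z = -y
  coefficient of dy ∧ dz: ∂f_3/∂y - ∂f_2/∂z = ∂(2*x*y)/∂y - ∂(2*x^2 - 3*y^2)/∂z = 2*x
Assembling: d(omega) = (4*x - 3*z) dx ∧ dy + (-y) dx ∧ dz + (2*x) dy ∧ dz.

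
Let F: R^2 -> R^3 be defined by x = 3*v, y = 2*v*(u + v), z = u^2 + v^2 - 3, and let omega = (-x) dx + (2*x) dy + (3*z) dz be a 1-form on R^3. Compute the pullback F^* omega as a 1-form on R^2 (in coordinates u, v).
F^* omega = (6*u^3 + 6*u*v^2 - 18*u + 12*v^2) du + (3*v*(2*u^2 + 4*u + 2*v^2 + 8*v - 9)) dv

Using F^*(f dg) = (f ∘ F) d(g ∘ F), substitute each coordinate x_i by F_i(u, v) in f_i, and replace dx_i by d F_i = (∂F_i/∂u) du + (∂F_i/∂v) dv.
  For the x component: f_1(F) = -3*v; d F_1 = (0) du + (3) dv
  For the y component: f_2(F) = 6*v; d F_2 = (2*v) du + (2*u + 4*v) dv
  For the z component: f_3(F) = 3*u^2 + 3*v^2 - 9; d F_3 = (2*u) du + (2*v) dv
Combining and collecting du, dv coefficients:
  coeff of du: 6*u^3 + 6*u*v^2 - 18*u + 12*v^2
  coeff of dv: 3*v*(2*u^2 + 4*u + 2*v^2 + 8*v - 9)
F^* omega = (6*u^3 + 6*u*v^2 - 18*u + 12*v^2) du + (3*v*(2*u^2 + 4*u + 2*v^2 + 8*v - 9)) dv.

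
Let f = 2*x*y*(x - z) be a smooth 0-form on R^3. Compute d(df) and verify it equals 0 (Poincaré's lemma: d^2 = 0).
d(df) = 0

Step 1: df = sum_i (∂f/∂x_i) dx_i = (2*y*(2*x - z)) dx + (2*x*(x - z)) dy + (-2*x*y) dz.
Step 2: Apply d again. Using the 1-form formula, the coefficient of dx ∧ dy in d(df) is ∂^2 f/∂x ∂y - ∂^2 f/∂y ∂x = (4*x - 2*z) - (4*x - 2*z) = 0 (equality of mixed partials for smooth f).
Similarly for dx ∧ dz and dy ∧ dz — all coefficients vanish. So d(df) = 0.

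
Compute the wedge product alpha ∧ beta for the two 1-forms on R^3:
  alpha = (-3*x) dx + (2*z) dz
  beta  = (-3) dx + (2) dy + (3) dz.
alpha ∧ beta = (-6*x) dx ∧ dy + (-9*x + 6*z) dx ∧ dz + (-4*z) dy ∧ dz

Distribute the wedge, using dx_i ∧ dx_j = -dx_j ∧ dx_i and dx_i ∧ dx_i = 0. For each pair (i, j) with i < j, the coefficient of dx_i ∧ dx_j in alpha ∧ beta is (alpha_i * beta_j - alpha_j * beta_i). Collecting: alpha ∧ beta = (-6*x) dx ∧ dy + (-9*x + 6*z) dx ∧ dz + (-4*z) dy ∧ dz.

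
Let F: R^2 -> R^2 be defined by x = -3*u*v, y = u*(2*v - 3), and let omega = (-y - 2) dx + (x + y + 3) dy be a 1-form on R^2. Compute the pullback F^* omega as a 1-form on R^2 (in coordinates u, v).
F^* omega = (4*u*v^2 - 12*u*v + 9*u + 12*v - 9) du + (u*(4*u*v - 15*u + 12)) dv

Using F^*(f dg) = (f ∘ F) d(g ∘ F), substitute each coordinate x_i by F_i(u, v) in f_i, and replace dx_i by d F_i = (∂F_i/∂u) du + (∂F_i/∂v) dv.
  For the x component: f_1(F) = -2*u*v + 3*u - 2; d F_1 = (-3*v) du + (-3*u) dv
  For the y component: f_2(F) = -u*v - 3*u + 3; d F_2 = (2*v - 3) du + (2*u) dv
Combining and collecting du, dv coefficients:
  coeff of du: 4*u*v^2 - 12*u*v + 9*u + 12*v - 9
  coeff of dv: u*(4*u*v - 15*u + 12)
F^* omega = (4*u*v^2 - 12*u*v + 9*u + 12*v - 9) du + (u*(4*u*v - 15*u + 12)) dv.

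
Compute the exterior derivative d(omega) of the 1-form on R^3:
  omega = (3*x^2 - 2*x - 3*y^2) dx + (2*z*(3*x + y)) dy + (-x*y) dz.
d(omega) = (6*y + 6*z) dx ∧ dy + (-y) dx ∧ dz + (-7*x - 2*y) dy ∧ dz

For a 1-form omega = sum_i f_i dx_i, the exterior derivative is
  d(omega) = sum_{i < j} (∂f_j/∂x_i - ∂f_i/∂x_j) dx_i ∧ dx_j.
  coefficient of dx ∧ dy: ∂f_2/∂x - ∂f_1/∂y = ∂(2*z*(3*x + y))/∂x - ∂(3*x^2 - 2*x - 3*y^2)/∂y = 6*y + 6*z
  coefficient of dx ∧ dz: ∂f_3/∂x - ∂f_1/∂z = ∂(-x*y)/∂x - ∂(3*x^2 - 2*x - 3*y^2)/∂z = -y
  coefficient of dy ∧ dz: ∂f_3/∂y - ∂f_2/∂z = ∂(-x*y)/∂y - ∂(2*z*(3*x + y))/∂z = -7*x - 2*y
Assembling: d(omega) = (6*y + 6*z) dx ∧ dy + (-y) dx ∧ dz + (-7*x - 2*y) dy ∧ dz.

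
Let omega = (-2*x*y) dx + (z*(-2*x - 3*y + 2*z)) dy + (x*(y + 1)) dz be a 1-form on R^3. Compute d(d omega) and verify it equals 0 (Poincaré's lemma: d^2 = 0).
d(d omega) = 0

Step 1: d omega = sum_{i<j} (∂f_j/∂x_i - ∂f_i/∂x_j) dx_i ∧ dx_j:
  coeff of dx ∧ dy: 2*x - 2*z
  coeff of dx ∧ dz: y + 1
  coeff of dy ∧ dz: 3*x + 3*y - 4*z
Step 2: Apply d again to each 2-form coefficient. The only possible 3-form in R^3 is dx ∧ dy ∧ dz, with coefficient
  ∂(coeff of dy∧dz)/∂x - ∂(coeff of dx∧dz)/∂y + ∂(coeff of dx∧dy)/∂z
  = ∂/∂x (3*x + 3*y - 4*z) - ∂/∂y (y + 1) + ∂/∂z (2*x - 2*z).
Each of these terms simplifies to sums of mixed partials that cancel in pairs. The result is 0 (by equality of mixed partials for smooth functions — Schwarz / Clairaut).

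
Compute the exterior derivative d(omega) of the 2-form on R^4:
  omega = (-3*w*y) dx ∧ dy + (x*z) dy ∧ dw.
d(omega) = (-3*y + z) dx ∧ dy ∧ dw + (-x) dy ∧ dz ∧ dw

For a 2-form omega = sum_{i<j} g_{ij} dx_i ∧ dx_j, the exterior derivative is
  d(omega) = sum_{i<j} d(g_{ij}) ∧ dx_i ∧ dx_j = sum_{i<j, k} (∂g_{ij}/∂x_k) dx_k ∧ dx_i ∧ dx_j.
Expand each term, using dx_k ∧ dx_i ∧ dx_j = sgn(permutation) dx_{(a)} ∧ dx_{(b)} ∧ dx_{(c)} with (a < b < c) sorted:
  d(-3*w*y) includes (∂/∂w)(-3*w*y) dw = (-3*y) dw, which multiplied by dx ∧ dy gives (-3*y) dx ∧ dy ∧ dw
  d(x*z) includes (∂/∂x)(x*z) dx = (z) dx, which multiplied by dy ∧ dw gives (z) dx ∧ dy ∧ dw
  d(x*z) includes (∂/∂z)(x*z) dz = (x) dz, which multiplied by dy ∧ dw gives (-x) dy ∧ dz ∧ dw
Collecting like 3-forms: d(omega) = (-3*y + z) dx ∧ dy ∧ dw + (-x) dy ∧ dz ∧ dw.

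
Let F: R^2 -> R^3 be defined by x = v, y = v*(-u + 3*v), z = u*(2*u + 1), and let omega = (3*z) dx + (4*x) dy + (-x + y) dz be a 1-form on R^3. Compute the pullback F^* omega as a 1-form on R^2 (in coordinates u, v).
F^* omega = (v*(-4*u^2 + 12*u*v - 5*u - v - 1)) du + (6*u^2 - 4*u*v + 3*u + 24*v^2) dv

Using F^*(f dg) = (f ∘ F) d(g ∘ F), substitute each coordinate x_i by F_i(u, v) in f_i, and replace dx_i by d F_i = (∂F_i/∂u) du + (∂F_i/∂v) dv.
  For the x component: f_1(F) = 3*u*(2*u + 1); d F_1 = (0) du + (1) dv
  For the y component: f_2(F) = 4*v; d F_2 = (-v) du + (-u + 6*v) dv
  For the z component: f_3(F) = v*(-u + 3*v - 1); d F_3 = (4*u + 1) du + (0) dv
Combining and collecting du, dv coefficients:
  coeff of du: v*(-4*u^2 + 12*u*v - 5*u - v - 1)
  coeff of dv: 6*u^2 - 4*u*v + 3*u + 24*v^2
F^* omega = (v*(-4*u^2 + 12*u*v - 5*u - v - 1)) du + (6*u^2 - 4*u*v + 3*u + 24*v^2) dv.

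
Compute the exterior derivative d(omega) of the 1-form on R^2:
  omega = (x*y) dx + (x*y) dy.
d(omega) = (-x + y) dx ∧ dy

For a 1-form omega = sum_i f_i dx_i, the exterior derivative is
  d(omega) = sum_{i < j} (∂f_j/∂x_i - ∂f_i/∂x_j) dx_i ∧ dx_j.
  coefficient of dx ∧ dy: ∂f_2/∂x - ∂f_1/∂y = ∂(x*y)/∂x - ∂(x*y)/∂y = -x + y
Assembling: d(omega) = (-x + y) dx ∧ dy.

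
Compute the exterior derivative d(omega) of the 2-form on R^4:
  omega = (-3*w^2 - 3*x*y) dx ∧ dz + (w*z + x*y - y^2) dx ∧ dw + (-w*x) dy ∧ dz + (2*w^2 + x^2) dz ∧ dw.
d(omega) = (-w + 3*x) dx ∧ dy ∧ dz + (-7*w + 2*x) dx ∧ dz ∧ dw + (-x + 2*y) dx ∧ dy ∧ dw + (-x) dy ∧ dz ∧ dw

For a 2-form omega = sum_{i<j} g_{ij} dx_i ∧ dx_j, the exterior derivative is
  d(omega) = sum_{i<j} d(g_{ij}) ∧ dx_i ∧ dx_j = sum_{i<j, k} (∂g_{ij}/∂x_k) dx_k ∧ dx_i ∧ dx_j.
Expand each term, using dx_k ∧ dx_i ∧ dx_j = sgn(permutation) dx_{(a)} ∧ dx_{(b)} ∧ dx_{(c)} with (a < b < c) sorted:
  d(-3*w^2 - 3*x*y) includes (∂/∂y)(-3*w^2 - 3*x*y) dy = (-3*x) dy, which multiplied by dx ∧ dz gives (3*x) dx ∧ dy ∧ dz
  d(-3*w^2 - 3*x*y) includes (∂/∂w)(-3*w^2 - 3*x*y) dw = (-6*w) dw, which multiplied by dx ∧ dz gives (-6*w) dx ∧ dz ∧ dw
  d(w*z + x*y - y^2) includes (∂/∂y)(w*z + x*y - y^2) dy = (x - 2*y) dy, which multiplied by dx ∧ dw gives (-x + 2*y) dx ∧ dy ∧ dw
  d(w*z + x*y - y^2) includes (∂/∂z)(w*z + x*y - y^2) dz = (w) dz, which multiplied by dx ∧ dw gives (-w) dx ∧ dz ∧ dw
  d(-w*x) includes (∂/∂x)(-w*x) dx = (-w) dx, which multiplied by dy ∧ dz gives (-w) dx ∧ dy ∧ dz
  d(-w*x) includes (∂/∂w)(-w*x) dw = (-x) dw, which multiplied by dy ∧ dz gives (-x) dy ∧ dz ∧ dw
  d(2*w^2 + x^2) includes (∂/∂x)(2*w^2 + x^2) dx = (2*x) dx, which multiplied by dz ∧ dw gives (2*x) dx ∧ dz ∧ dw
Collecting like 3-forms: d(omega) = (-w + 3*x) dx ∧ dy ∧ dz + (-7*w + 2*x) dx ∧ dz ∧ dw + (-x + 2*y) dx ∧ dy ∧ dw + (-x) dy ∧ dz ∧ dw.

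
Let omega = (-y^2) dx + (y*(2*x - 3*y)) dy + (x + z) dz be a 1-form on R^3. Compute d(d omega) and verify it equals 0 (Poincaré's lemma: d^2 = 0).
d(d omega) = 0

Step 1: d omega = sum_{i<j} (∂f_j/∂x_i - ∂f_i/∂x_j) dx_i ∧ dx_j:
  coeff of dx ∧ dy: 4*y
  coeff of dx ∧ dz: 1
  coeff of dy ∧ dz: 0
Step 2: Apply d again to each 2-form coefficient. The only possible 3-form in R^3 is dx ∧ dy ∧ dz, with coefficient
  ∂(coeff of dy∧dz)/∂x - ∂(coeff of dx∧dz)/∂y + ∂(coeff of dx∧dy)/∂z
  = ∂/∂x (0) - ∂/∂y (1) + ∂/∂z (4*y).
Each of these terms simplifies to sums of mixed partials that cancel in pairs. The result is 0 (by equality of mixed partials for smooth functions — Schwarz / Clairaut).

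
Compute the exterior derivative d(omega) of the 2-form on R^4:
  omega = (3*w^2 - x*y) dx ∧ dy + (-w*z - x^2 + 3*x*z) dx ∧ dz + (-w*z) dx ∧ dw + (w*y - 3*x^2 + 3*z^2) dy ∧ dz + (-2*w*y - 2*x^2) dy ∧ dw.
d(omega) = (6*w - 4*x) dx ∧ dy ∧ dw + (w - z) dx ∧ dz ∧ dw + (-6*x) dx ∧ dy ∧ dz + (y) dy ∧ dz ∧ dw

For a 2-form omega = sum_{i<j} g_{ij} dx_i ∧ dx_j, the exterior derivative is
  d(omega) = sum_{i<j} d(g_{ij}) ∧ dx_i ∧ dx_j = sum_{i<j, k} (∂g_{ij}/∂x_k) dx_k ∧ dx_i ∧ dx_j.
Expand each term, using dx_k ∧ dx_i ∧ dx_j = sgn(permutation) dx_{(a)} ∧ dx_{(b)} ∧ dx_{(c)} with (a < b < c) sorted:
  d(3*w^2 - x*y) includes (∂/∂w)(3*w^2 - x*y) dw = (6*w) dw, which multiplied by dx ∧ dy gives (6*w) dx ∧ dy ∧ dw
  d(-w*z - x^2 + 3*x*z) includes (∂/∂w)(-w*z - x^2 + 3*x*z) dw = (-z) dw, which multiplied by dx ∧ dz gives (-z) dx ∧ dz ∧ dw
  d(-w*z) includes (∂/∂z)(-w*z) dz = (-w) dz, which multiplied by dx ∧ dw gives (w) dx ∧ dz ∧ dw
  d(w*y - 3*x^2 + 3*z^2) includes (∂/∂x)(w*y - 3*x^2 + 3*z^2) dx = (-6*x) dx, which multiplied by dy ∧ dz gives (-6*x) dx ∧ dy ∧ dz
  d(w*y - 3*x^2 + 3*z^2) includes (∂/∂w)(w*y - 3*x^2 + 3*z^2) dw = (y) dw, which multiplied by dy ∧ dz gives (y) dy ∧ dz ∧ dw
  d(-2*w*y - 2*x^2) includes (∂/∂x)(-2*w*y - 2*x^2) dx = (-4*x) dx, which multiplied by dy ∧ dw gives (-4*x) dx ∧ dy ∧ dw
Collecting like 3-forms: d(omega) = (6*w - 4*x) dx ∧ dy ∧ dw + (w - z) dx ∧ dz ∧ dw + (-6*x) dx ∧ dy ∧ dz + (y) dy ∧ dz ∧ dw.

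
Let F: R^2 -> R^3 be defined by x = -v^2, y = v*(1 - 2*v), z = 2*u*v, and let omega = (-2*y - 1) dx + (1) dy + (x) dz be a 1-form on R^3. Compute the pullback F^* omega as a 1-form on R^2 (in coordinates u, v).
F^* omega = (-2*v^3) du + (-2*u*v^2 - 8*v^3 + 4*v^2 - 2*v + 1) dv

Using F^*(f dg) = (f ∘ F) d(g ∘ F), substitute each coordinate x_i by F_i(u, v) in f_i, and replace dx_i by d F_i = (∂F_i/∂u) du + (∂F_i/∂v) dv.
  For the x component: f_1(F) = 4*v^2 - 2*v - 1; d F_1 = (0) du + (-2*v) dv
  For the y component: f_2(F) = 1; d F_2 = (0) du + (1 - 4*v) dv
  For the z component: f_3(F) = -v^2; d F_3 = (2*v) du + (2*u) dv
Combining and collecting du, dv coefficients:
  coeff of du: -2*v^3
  coeff of dv: -2*u*v^2 - 8*v^3 + 4*v^2 - 2*v + 1
F^* omega = (-2*v^3) du + (-2*u*v^2 - 8*v^3 + 4*v^2 - 2*v + 1) dv.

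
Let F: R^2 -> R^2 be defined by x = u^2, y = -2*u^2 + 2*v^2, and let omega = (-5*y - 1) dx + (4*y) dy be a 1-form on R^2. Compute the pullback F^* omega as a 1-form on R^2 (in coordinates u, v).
F^* omega = (2*u*(26*u^2 - 26*v^2 - 1)) du + (32*v*(-u^2 + v^2)) dv

Using F^*(f dg) = (f ∘ F) d(g ∘ F), substitute each coordinate x_i by F_i(u, v) in f_i, and replace dx_i by d F_i = (∂F_i/∂u) du + (∂F_i/∂v) dv.
  For the x component: f_1(F) = 10*u^2 - 10*v^2 - 1; d F_1 = (2*u) du + (0) dv
  For the y component: f_2(F) = -8*u^2 + 8*v^2; d F_2 = (-4*u) du + (4*v) dv
Combining and collecting du, dv coefficients:
  coeff of du: 2*u*(26*u^2 - 26*v^2 - 1)
  coeff of dv: 32*v*(-u^2 + v^2)
F^* omega = (2*u*(26*u^2 - 26*v^2 - 1)) du + (32*v*(-u^2 + v^2)) dv.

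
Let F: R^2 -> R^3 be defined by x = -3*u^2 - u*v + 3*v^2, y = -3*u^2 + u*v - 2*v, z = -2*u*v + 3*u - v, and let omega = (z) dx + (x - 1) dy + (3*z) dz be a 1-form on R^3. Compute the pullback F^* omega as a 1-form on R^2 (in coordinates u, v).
F^* omega = (18*u^3 + 15*u^2*v - 18*u^2 - 5*u*v^2 - 33*u*v + 33*u + 3*v^3 + 7*v^2 - 10*v) du + (-3*u^3 + 13*u^2*v - 15*u^2 - 9*u*v^2 + 33*u*v - 10*u - 12*v^2 + 3*v + 2) dv

Using F^*(f dg) = (f ∘ F) d(g ∘ F), substitute each coordinate x_i by F_i(u, v) in f_i, and replace dx_i by d F_i = (∂F_i/∂u) du + (∂F_i/∂v) dv.
  For the x component: f_1(F) = -2*u*v + 3*u - v; d F_1 = (-6*u - v) du + (-u + 6*v) dv
  For the y component: f_2(F) = -3*u^2 - u*v + 3*v^2 - 1; d F_2 = (-6*u + v) du + (u - 2) dv
  For the z component: f_3(F) = -6*u*v + 9*u - 3*v; d F_3 = (3 - 2*v) du + (-2*u - 1) dv
Combining and collecting du, dv coefficients:
  coeff of du: 18*u^3 + 15*u^2*v - 18*u^2 - 5*u*v^2 - 33*u*v + 33*u + 3*v^3 + 7*v^2 - 10*v
  coeff of dv: -3*u^3 + 13*u^2*v - 15*u^2 - 9*u*v^2 + 33*u*v - 10*u - 12*v^2 + 3*v + 2
F^* omega = (18*u^3 + 15*u^2*v - 18*u^2 - 5*u*v^2 - 33*u*v + 33*u + 3*v^3 + 7*v^2 - 10*v) du + (-3*u^3 + 13*u^2*v - 15*u^2 - 9*u*v^2 + 33*u*v - 10*u - 12*v^2 + 3*v + 2) dv.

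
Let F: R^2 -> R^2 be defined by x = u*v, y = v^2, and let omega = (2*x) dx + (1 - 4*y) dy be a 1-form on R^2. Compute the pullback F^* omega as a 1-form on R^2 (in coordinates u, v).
F^* omega = (2*u*v^2) du + (2*v*(u^2 - 4*v^2 + 1)) dv

Using F^*(f dg) = (f ∘ F) d(g ∘ F), substitute each coordinate x_i by F_i(u, v) in f_i, and replace dx_i by d F_i = (∂F_i/∂u) du + (∂F_i/∂v) dv.
  For the x component: f_1(F) = 2*u*v; d F_1 = (v) du + (u) dv
  For the y component: f_2(F) = 1 - 4*v^2; d F_2 = (0) du + (2*v) dv
Combining and collecting du, dv coefficients:
  coeff of du: 2*u*v^2
  coeff of dv: 2*v*(u^2 - 4*v^2 + 1)
F^* omega = (2*u*v^2) du + (2*v*(u^2 - 4*v^2 + 1)) dv.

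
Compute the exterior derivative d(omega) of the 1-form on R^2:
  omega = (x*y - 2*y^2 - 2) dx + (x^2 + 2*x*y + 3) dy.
d(omega) = (x + 6*y) dx ∧ dy

For a 1-form omega = sum_i f_i dx_i, the exterior derivative is
  d(omega) = sum_{i < j} (∂f_j/∂x_i - ∂f_i/∂x_j) dx_i ∧ dx_j.
  coefficient of dx ∧ dy: ∂f_2/∂x - ∂f_1/∂y = ∂(x^2 + 2*x*y + 3)/∂x - ∂(x*y - 2*y^2 - 2)/∂y = x + 6*y
Assembling: d(omega) = (x + 6*y) dx ∧ dy.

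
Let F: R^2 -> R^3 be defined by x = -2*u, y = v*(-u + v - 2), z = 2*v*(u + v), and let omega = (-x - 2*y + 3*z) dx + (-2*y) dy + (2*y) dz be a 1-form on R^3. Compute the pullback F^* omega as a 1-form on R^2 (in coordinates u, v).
F^* omega = (-6*u*v^2 - 16*u*v - 4*u + 6*v^3 - 20*v^2 - 8*v) du + (2*v*(-3*u^2 + u*v - 8*u + 2*v^2 - 2*v - 4)) dv

Using F^*(f dg) = (f ∘ F) d(g ∘ F), substitute each coordinate x_i by F_i(u, v) in f_i, and replace dx_i by d F_i = (∂F_i/∂u) du + (∂F_i/∂v) dv.
  For the x component: f_1(F) = 8*u*v + 2*u + 4*v^2 + 4*v; d F_1 = (-2) du + (0) dv
  For the y component: f_2(F) = 2*v*(u - v + 2); d F_2 = (-v) du + (-u + 2*v - 2) dv
  For the z component: f_3(F) = 2*v*(-u + v - 2); d F_3 = (2*v) du + (2*u + 4*v) dv
Combining and collecting du, dv coefficients:
  coeff of du: -6*u*v^2 - 16*u*v - 4*u + 6*v^3 - 20*v^2 - 8*v
  coeff of dv: 2*v*(-3*u^2 + u*v - 8*u + 2*v^2 - 2*v - 4)
F^* omega = (-6*u*v^2 - 16*u*v - 4*u + 6*v^3 - 20*v^2 - 8*v) du + (2*v*(-3*u^2 + u*v - 8*u + 2*v^2 - 2*v - 4)) dv.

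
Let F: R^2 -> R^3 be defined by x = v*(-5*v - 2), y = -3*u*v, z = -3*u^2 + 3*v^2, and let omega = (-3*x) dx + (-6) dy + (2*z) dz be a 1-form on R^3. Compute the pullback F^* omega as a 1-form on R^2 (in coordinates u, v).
F^* omega = (36*u^3 - 36*u*v^2 + 18*v) du + (-36*u^2*v + 18*u - 114*v^3 - 90*v^2 - 12*v) dv

Using F^*(f dg) = (f ∘ F) d(g ∘ F), substitute each coordinate x_i by F_i(u, v) in f_i, and replace dx_i by d F_i = (∂F_i/∂u) du + (∂F_i/∂v) dv.
  For the x component: f_1(F) = 3*v*(5*v + 2); d F_1 = (0) du + (-10*v - 2) dv
  For the y component: f_2(F) = -6; d F_2 = (-3*v) du + (-3*u) dv
  For the z component: f_3(F) = -6*u^2 + 6*v^2; d F_3 = (-6*u) du + (6*v) dv
Combining and collecting du, dv coefficients:
  coeff of du: 36*u^3 - 36*u*v^2 + 18*v
  coeff of dv: -36*u^2*v + 18*u - 114*v^3 - 90*v^2 - 12*v
F^* omega = (36*u^3 - 36*u*v^2 + 18*v) du + (-36*u^2*v + 18*u - 114*v^3 - 90*v^2 - 12*v) dv.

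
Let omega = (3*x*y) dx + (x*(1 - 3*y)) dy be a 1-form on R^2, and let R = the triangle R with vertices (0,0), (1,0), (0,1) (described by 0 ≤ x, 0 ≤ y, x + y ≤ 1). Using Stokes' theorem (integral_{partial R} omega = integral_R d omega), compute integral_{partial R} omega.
integral_(partial R) omega = -1/2

Stokes: integral_partial_R omega = integral_R d omega with d omega = (∂Q/∂x - ∂P/∂y) dx ∧ dy.
  ∂Q/∂x = 1 - 3*y
  ∂P/∂y = 3*x
  integrand = ∂Q/∂x - ∂P/∂y = -3*x - 3*y + 1.
Integrating over R: integral_0^1 integral_0^{1-x} (-3*x - 3*y + 1) dy dx = -1/2.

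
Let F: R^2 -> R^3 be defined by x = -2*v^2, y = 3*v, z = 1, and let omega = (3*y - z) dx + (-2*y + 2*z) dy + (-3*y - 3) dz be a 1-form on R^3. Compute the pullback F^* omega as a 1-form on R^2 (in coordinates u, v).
F^* omega = (-36*v^2 - 14*v + 6) dv

Using F^*(f dg) = (f ∘ F) d(g ∘ F), substitute each coordinate x_i by F_i(u, v) in f_i, and replace dx_i by d F_i = (∂F_i/∂u) du + (∂F_i/∂v) dv.
  For the x component: f_1(F) = 9*v - 1; d F_1 = (0) du + (-4*v) dv
  For the y component: f_2(F) = 2 - 6*v; d F_2 = (0) du + (3) dv
  For the z component: f_3(F) = -9*v - 3; d F_3 = (0) du + (0) dv
Combining and collecting du, dv coefficients:
  coeff of du: 0
  coeff of dv: -36*v^2 - 14*v + 6
F^* omega = (-36*v^2 - 14*v + 6) dv.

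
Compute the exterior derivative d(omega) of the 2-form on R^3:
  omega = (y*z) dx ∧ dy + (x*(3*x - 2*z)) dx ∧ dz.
d(omega) = (y) dx ∧ dy ∧ dz

For a 2-form omega = sum_{i<j} g_{ij} dx_i ∧ dx_j, the exterior derivative is
  d(omega) = sum_{i<j} d(g_{ij}) ∧ dx_i ∧ dx_j = sum_{i<j, k} (∂g_{ij}/∂x_k) dx_k ∧ dx_i ∧ dx_j.
Expand each term, using dx_k ∧ dx_i ∧ dx_j = sgn(permutation) dx_{(a)} ∧ dx_{(b)} ∧ dx_{(c)} with (a < b < c) sorted:
  d(y*z) includes (∂/∂z)(y*z) dz = (y) dz, which multiplied by dx ∧ dy gives (y) dx ∧ dy ∧ dz
Collecting like 3-forms: d(omega) = (y) dx ∧ dy ∧ dz.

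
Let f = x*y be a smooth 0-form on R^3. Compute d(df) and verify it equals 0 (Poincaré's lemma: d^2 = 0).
d(df) = 0

Step 1: df = sum_i (∂f/∂x_i) dx_i = (y) dx + (x) dy + (0) dz.
Step 2: Apply d again. Using the 1-form formula, the coefficient of dx ∧ dy in d(df) is ∂^2 f/∂x ∂y - ∂^2 f/∂y ∂x = (1) - (1) = 0 (equality of mixed partials for smooth f).
Similarly for dx ∧ dz and dy ∧ dz — all coefficients vanish. So d(df) = 0.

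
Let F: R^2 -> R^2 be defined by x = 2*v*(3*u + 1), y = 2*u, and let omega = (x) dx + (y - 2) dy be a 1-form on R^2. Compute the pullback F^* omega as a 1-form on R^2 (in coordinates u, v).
F^* omega = (36*u*v^2 + 4*u + 12*v^2 - 4) du + (4*v*(9*u^2 + 6*u + 1)) dv

Using F^*(f dg) = (f ∘ F) d(g ∘ F), substitute each coordinate x_i by F_i(u, v) in f_i, and replace dx_i by d F_i = (∂F_i/∂u) du + (∂F_i/∂v) dv.
  For the x component: f_1(F) = 2*v*(3*u + 1); d F_1 = (6*v) du + (6*u + 2) dv
  For the y component: f_2(F) = 2*u - 2; d F_2 = (2) du + (0) dv
Combining and collecting du, dv coefficients:
  coeff of du: 36*u*v^2 + 4*u + 12*v^2 - 4
  coeff of dv: 4*v*(9*u^2 + 6*u + 1)
F^* omega = (36*u*v^2 + 4*u + 12*v^2 - 4) du + (4*v*(9*u^2 + 6*u + 1)) dv.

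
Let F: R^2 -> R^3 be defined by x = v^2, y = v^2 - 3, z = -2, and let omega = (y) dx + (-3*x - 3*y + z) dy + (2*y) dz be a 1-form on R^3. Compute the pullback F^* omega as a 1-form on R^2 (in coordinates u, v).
F^* omega = (-10*v^3 + 8*v) dv

Using F^*(f dg) = (f ∘ F) d(g ∘ F), substitute each coordinate x_i by F_i(u, v) in f_i, and replace dx_i by d F_i = (∂F_i/∂u) du + (∂F_i/∂v) dv.
  For the x component: f_1(F) = v^2 - 3; d F_1 = (0) du + (2*v) dv
  For the y component: f_2(F) = 7 - 6*v^2; d F_2 = (0) du + (2*v) dv
  For the z component: f_3(F) = 2*v^2 - 6; d F_3 = (0) du + (0) dv
Combining and collecting du, dv coefficients:
  coeff of du: 0
  coeff of dv: -10*v^3 + 8*v
F^* omega = (-10*v^3 + 8*v) dv.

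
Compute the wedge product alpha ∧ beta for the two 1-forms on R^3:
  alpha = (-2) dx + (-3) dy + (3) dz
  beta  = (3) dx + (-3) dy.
alpha ∧ beta = (15) dx ∧ dy + (-9) dx ∧ dz + (9) dy ∧ dz

Distribute the wedge, using dx_i ∧ dx_j = -dx_j ∧ dx_i and dx_i ∧ dx_i = 0. For each pair (i, j) with i < j, the coefficient of dx_i ∧ dx_j in alpha ∧ beta is (alpha_i * beta_j - alpha_j * beta_i). Collecting: alpha ∧ beta = (15) dx ∧ dy + (-9) dx ∧ dz + (9) dy ∧ dz.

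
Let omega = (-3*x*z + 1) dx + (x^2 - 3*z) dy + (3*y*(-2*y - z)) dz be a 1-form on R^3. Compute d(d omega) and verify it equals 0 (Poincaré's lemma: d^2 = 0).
d(d omega) = 0

Step 1: d omega = sum_{i<j} (∂f_j/∂x_i - ∂f_i/∂x_j) dx_i ∧ dx_j:
  coeff of dx ∧ dy: 2*x
  coeff of dx ∧ dz: 3*x
  coeff of dy ∧ dz: -12*y - 3*z + 3
Step 2: Apply d again to each 2-form coefficient. The only possible 3-form in R^3 is dx ∧ dy ∧ dz, with coefficient
  ∂(coeff of dy∧dz)/∂x - ∂(coeff of dx∧dz)/∂y + ∂(coeff of dx∧dy)/∂z
  = ∂/∂x (-12*y - 3*z + 3) - ∂/∂y (3*x) + ∂/∂z (2*x).
Each of these terms simplifies to sums of mixed partials that cancel in pairs. The result is 0 (by equality of mixed partials for smooth functions — Schwarz / Clairaut).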